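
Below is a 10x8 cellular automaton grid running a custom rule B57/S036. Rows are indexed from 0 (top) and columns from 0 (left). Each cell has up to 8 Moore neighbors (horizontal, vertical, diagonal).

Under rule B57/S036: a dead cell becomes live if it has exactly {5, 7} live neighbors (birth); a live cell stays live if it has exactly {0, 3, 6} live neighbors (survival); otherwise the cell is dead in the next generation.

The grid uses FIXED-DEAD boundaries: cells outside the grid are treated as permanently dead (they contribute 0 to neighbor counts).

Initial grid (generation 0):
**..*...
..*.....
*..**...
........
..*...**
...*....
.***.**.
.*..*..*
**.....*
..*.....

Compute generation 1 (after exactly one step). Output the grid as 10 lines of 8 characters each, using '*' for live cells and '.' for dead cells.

Simulating step by step:
Generation 0 (given above): 23 live cells
Generation 1: 7 live cells
(generation 1 grid is the final answer)

Answer: ....*...
........
*.......
........
........
..**....
...*....
..*.....
.*......
........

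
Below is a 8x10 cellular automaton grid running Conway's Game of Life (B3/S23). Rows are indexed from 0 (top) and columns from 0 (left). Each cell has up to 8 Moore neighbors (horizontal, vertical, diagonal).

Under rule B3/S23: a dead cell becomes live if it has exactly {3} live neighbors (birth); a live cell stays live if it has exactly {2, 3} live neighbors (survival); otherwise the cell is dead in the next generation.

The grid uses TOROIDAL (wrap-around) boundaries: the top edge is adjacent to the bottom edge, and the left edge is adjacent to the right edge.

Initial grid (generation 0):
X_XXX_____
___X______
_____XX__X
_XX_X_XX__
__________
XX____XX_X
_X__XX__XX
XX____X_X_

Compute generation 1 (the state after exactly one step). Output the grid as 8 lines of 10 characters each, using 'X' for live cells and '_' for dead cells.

Answer: X_XXX____X
__XX_X____
__XXXXXX__
______XX__
__X__X__X_
_X___XXX_X
__X__X____
_______XX_

Derivation:
Simulating step by step:
Generation 0 (given above): 27 live cells
Generation 1: 28 live cells
(generation 1 grid is the final answer)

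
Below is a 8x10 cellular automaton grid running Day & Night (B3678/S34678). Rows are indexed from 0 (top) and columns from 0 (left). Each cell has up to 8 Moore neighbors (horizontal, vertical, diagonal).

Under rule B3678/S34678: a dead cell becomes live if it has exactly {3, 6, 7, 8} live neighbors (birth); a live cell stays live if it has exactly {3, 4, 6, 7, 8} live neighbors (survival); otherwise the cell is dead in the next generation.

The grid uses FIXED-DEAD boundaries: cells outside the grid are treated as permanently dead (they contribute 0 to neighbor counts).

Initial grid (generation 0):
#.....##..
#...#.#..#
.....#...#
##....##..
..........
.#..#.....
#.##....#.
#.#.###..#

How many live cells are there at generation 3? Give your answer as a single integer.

Simulating step by step:
Generation 0 (given above): 25 live cells
Generation 1: 15 live cells
.....#....
......###.
##...#.##.
..........
##........
..##......
..##......
..........
Generation 2: 13 live cells
......##..
.....####.
.......##.
..........
..#.......
..##......
..##......
..........
Generation 3: 14 live cells
.....####.
.......##.
.......##.
..........
...#......
.###......
..##......
..........
Population at generation 3: 14

Answer: 14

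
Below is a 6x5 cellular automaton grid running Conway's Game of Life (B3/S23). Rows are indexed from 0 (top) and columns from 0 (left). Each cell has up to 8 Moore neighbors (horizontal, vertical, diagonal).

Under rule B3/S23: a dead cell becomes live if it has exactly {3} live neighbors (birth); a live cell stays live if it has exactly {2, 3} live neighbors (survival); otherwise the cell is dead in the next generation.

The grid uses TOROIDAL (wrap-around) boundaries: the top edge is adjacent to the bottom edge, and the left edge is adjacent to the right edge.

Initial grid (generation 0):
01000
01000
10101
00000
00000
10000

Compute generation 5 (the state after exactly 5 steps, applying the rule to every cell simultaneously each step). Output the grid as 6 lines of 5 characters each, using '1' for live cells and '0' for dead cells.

Simulating step by step:
Generation 0 (given above): 6 live cells
Generation 1: 6 live cells
11000
01100
11000
00000
00000
00000
Generation 2: 7 live cells
11100
00100
11100
00000
00000
00000
Generation 3: 7 live cells
01100
00010
01100
01000
00000
01000
Generation 4: 9 live cells
01100
00010
01100
01100
00000
01100
Generation 5: 9 live cells
(generation 5 grid is the final answer)

Answer: 01010
00010
01010
01100
00000
01100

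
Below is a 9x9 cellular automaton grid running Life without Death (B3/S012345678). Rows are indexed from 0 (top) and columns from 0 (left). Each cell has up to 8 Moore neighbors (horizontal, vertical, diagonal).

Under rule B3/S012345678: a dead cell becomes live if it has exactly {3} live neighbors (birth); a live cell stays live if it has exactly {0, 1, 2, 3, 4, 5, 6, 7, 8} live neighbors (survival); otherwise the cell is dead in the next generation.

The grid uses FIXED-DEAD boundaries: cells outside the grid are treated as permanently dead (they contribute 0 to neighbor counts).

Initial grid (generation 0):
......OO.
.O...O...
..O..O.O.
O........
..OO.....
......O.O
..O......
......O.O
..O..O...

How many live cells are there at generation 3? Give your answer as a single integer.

Answer: 42

Derivation:
Simulating step by step:
Generation 0 (given above): 17 live cells
Generation 1: 25 live cells
......OO.
.O...O.O.
.OO..OOO.
OOOO.....
..OO.....
..OO..O.O
..O......
......O.O
..O..O...
Generation 2: 34 live cells
......OO.
.OO..O.OO
.OOOOOOO.
OOOOO.O..
..OOO....
.OOO..O.O
..OO.....
......O.O
..O..O...
Generation 3: 42 live cells
......OOO
.OO..O.OO
.OOOOOOOO
OOOOO.OO.
O.OOO..O.
.OOO..O.O
.OOO.....
..OO..O.O
..O..O...
Population at generation 3: 42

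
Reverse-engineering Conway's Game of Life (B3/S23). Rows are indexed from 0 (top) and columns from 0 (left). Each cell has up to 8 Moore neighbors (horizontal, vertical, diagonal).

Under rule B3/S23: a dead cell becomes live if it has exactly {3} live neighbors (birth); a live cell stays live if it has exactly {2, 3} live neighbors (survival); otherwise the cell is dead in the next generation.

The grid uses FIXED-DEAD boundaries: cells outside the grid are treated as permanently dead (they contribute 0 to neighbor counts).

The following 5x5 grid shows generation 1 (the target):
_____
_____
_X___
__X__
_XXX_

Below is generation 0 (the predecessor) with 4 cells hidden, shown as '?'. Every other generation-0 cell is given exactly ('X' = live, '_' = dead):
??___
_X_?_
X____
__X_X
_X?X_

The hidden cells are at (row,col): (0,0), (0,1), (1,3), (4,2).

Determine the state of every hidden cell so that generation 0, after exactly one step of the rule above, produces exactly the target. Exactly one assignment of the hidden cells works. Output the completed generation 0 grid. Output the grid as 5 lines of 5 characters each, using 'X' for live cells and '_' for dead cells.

Hidden generation-0 cells (in order): (0,0), (0,1), (1,3), (4,2).
A hidden cell only influences target cells in its own 3x3 neighborhood. Try each of the 2^4 = 16 assignments, step the completed generation 0 forward once under B3/S23, and compare with the target:
  (0,0)=_ (0,1)=_ (1,3)=_ (4,2)=_ -> step gives (3,1)='X' but target has '_' -> reject
  (0,0)=_ (0,1)=_ (1,3)=_ (4,2)=X -> step reproduces the target at every cell -> ACCEPT
  (0,0)=_ (0,1)=_ (1,3)=X (4,2)=_ -> step gives (2,2)='X' but target has '_' -> reject
  (0,0)=_ (0,1)=_ (1,3)=X (4,2)=X -> step gives (2,2)='X' but target has '_' -> reject
  (0,0)=_ (0,1)=X (1,3)=_ (4,2)=_ -> step gives (1,0)='X' but target has '_' -> reject
  (0,0)=_ (0,1)=X (1,3)=_ (4,2)=X -> step gives (1,0)='X' but target has '_' -> reject
  (0,0)=_ (0,1)=X (1,3)=X (4,2)=_ -> step gives (0,2)='X' but target has '_' -> reject
  (0,0)=_ (0,1)=X (1,3)=X (4,2)=X -> step gives (0,2)='X' but target has '_' -> reject
  (0,0)=X (0,1)=_ (1,3)=_ (4,2)=_ -> step gives (1,0)='X' but target has '_' -> reject
  (0,0)=X (0,1)=_ (1,3)=_ (4,2)=X -> step gives (1,0)='X' but target has '_' -> reject
  (0,0)=X (0,1)=_ (1,3)=X (4,2)=_ -> step gives (1,0)='X' but target has '_' -> reject
  (0,0)=X (0,1)=_ (1,3)=X (4,2)=X -> step gives (1,0)='X' but target has '_' -> reject
  (0,0)=X (0,1)=X (1,3)=_ (4,2)=_ -> step gives (0,0)='X' but target has '_' -> reject
  (0,0)=X (0,1)=X (1,3)=_ (4,2)=X -> step gives (0,0)='X' but target has '_' -> reject
  (0,0)=X (0,1)=X (1,3)=X (4,2)=_ -> step gives (0,0)='X' but target has '_' -> reject
  (0,0)=X (0,1)=X (1,3)=X (4,2)=X -> step gives (0,0)='X' but target has '_' -> reject
Unique solution: (0,0)=dead, (0,1)=dead, (1,3)=dead, (4,2)=live.
Check: live-neighbor counts of every cell in the completed generation 0:
11100
21100
13221
24341
12332
Applying B3/S23 to generation 0 with these counts gives:
_____
_____
_X___
__X__
_XXX_
which matches the target exactly.

Answer: _____
_X___
X____
__X_X
_XXX_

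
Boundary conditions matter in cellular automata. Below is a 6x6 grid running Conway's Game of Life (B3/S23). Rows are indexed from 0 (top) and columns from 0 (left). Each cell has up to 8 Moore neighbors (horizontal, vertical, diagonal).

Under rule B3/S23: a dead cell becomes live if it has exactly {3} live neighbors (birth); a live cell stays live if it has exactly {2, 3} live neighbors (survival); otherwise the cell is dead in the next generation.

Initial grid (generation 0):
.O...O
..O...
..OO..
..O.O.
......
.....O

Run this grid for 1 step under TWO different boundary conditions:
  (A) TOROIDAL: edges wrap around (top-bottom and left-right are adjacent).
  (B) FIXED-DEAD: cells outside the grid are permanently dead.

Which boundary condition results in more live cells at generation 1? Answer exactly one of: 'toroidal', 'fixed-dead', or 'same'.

Under TOROIDAL boundary, generation 1:
O.....
.OOO..
.OO...
..O...
......
O.....
Population = 8

Under FIXED-DEAD boundary, generation 1:
......
.OOO..
.OO...
..O...
......
......
Population = 6

Comparison: toroidal=8, fixed-dead=6 -> toroidal

Answer: toroidal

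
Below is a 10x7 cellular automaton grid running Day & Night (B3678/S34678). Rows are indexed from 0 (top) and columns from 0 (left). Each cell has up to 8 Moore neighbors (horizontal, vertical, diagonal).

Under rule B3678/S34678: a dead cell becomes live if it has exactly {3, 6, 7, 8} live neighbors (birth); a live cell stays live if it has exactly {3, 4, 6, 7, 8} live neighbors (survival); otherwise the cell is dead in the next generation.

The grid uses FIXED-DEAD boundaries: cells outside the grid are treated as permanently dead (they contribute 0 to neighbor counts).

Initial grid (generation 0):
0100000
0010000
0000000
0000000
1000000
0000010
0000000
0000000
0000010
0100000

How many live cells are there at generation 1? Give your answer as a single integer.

Answer: 0

Derivation:
Simulating step by step:
Generation 0 (given above): 6 live cells
Generation 1: 0 live cells
0000000
0000000
0000000
0000000
0000000
0000000
0000000
0000000
0000000
0000000
Population at generation 1: 0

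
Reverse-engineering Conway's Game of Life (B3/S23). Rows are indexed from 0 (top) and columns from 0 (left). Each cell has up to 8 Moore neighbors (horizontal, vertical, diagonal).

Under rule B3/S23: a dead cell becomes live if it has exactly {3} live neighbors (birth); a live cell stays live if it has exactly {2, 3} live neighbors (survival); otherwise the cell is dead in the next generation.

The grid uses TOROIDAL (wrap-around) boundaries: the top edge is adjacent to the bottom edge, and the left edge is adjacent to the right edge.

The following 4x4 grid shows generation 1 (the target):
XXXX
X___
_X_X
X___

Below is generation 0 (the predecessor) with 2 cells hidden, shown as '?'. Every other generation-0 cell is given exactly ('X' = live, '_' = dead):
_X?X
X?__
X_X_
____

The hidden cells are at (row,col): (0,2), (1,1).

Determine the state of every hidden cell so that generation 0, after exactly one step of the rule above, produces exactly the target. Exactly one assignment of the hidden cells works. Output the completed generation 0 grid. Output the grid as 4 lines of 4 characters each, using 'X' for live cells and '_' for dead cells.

Answer: _XXX
X___
X_X_
____

Derivation:
Hidden generation-0 cells (in order): (0,2), (1,1).
A hidden cell only influences target cells in its own 3x3 neighborhood. Try each of the 2^2 = 4 assignments, step the completed generation 0 forward once under B3/S23, and compare with the target:
  (0,2)=_ (1,1)=_ -> step gives (0,1)='_' but target has 'X' -> reject
  (0,2)=_ (1,1)=X -> step gives (0,0)='_' but target has 'X' -> reject
  (0,2)=X (1,1)=_ -> step reproduces the target at every cell -> ACCEPT
  (0,2)=X (1,1)=X -> step gives (0,0)='_' but target has 'X' -> reject
Unique solution: (0,2)=live, (1,1)=dead.
Check: live-neighbor counts of every cell in the completed generation 0:
3222
3545
1303
3444
Applying B3/S23 to generation 0 with these counts gives:
XXXX
X___
_X_X
X___
which matches the target exactly.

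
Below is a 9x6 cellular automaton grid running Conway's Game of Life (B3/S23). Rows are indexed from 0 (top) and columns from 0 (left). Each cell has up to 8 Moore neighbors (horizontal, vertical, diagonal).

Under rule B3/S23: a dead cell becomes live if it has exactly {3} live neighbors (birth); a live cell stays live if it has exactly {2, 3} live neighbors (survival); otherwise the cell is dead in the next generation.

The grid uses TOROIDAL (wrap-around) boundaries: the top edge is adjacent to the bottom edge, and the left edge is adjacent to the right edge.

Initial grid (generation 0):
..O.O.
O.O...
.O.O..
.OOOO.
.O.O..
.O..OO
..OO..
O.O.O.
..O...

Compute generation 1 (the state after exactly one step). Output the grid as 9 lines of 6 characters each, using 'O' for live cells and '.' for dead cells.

Answer: ..O...
..O...
O...O.
OO..O.
.O...O
OO..O.
O.O...
..O...
..O..O

Derivation:
Simulating step by step:
Generation 0 (given above): 21 live cells
Generation 1: 17 live cells
(generation 1 grid is the final answer)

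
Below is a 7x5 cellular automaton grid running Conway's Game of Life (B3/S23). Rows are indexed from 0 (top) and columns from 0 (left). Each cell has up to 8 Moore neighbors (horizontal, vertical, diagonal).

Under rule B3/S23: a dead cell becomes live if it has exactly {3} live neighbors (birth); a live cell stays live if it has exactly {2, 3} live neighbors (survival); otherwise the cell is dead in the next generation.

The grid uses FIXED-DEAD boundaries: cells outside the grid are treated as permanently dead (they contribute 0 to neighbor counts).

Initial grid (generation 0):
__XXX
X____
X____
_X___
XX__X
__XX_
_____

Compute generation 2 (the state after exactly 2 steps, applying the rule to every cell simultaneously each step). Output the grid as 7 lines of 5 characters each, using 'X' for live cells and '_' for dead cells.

Answer: __X__
XX___
XX___
_____
X__X_
XX_X_
__X__

Derivation:
Simulating step by step:
Generation 0 (given above): 11 live cells
Generation 1: 12 live cells
___X_
_X_X_
XX___
_X___
XX_X_
_XXX_
_____
Generation 2: 11 live cells
(generation 2 grid is the final answer)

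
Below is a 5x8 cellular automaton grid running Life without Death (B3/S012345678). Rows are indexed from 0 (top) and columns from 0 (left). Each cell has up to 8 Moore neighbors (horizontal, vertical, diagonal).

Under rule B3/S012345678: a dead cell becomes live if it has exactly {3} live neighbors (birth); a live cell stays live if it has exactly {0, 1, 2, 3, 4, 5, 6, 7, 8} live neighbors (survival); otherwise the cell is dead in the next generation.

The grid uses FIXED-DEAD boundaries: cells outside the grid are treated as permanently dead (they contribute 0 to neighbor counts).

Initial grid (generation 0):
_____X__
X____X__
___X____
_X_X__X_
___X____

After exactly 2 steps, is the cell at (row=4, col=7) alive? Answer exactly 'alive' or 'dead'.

Answer: dead

Derivation:
Simulating step by step:
Generation 0 (given above): 8 live cells
Generation 1: 13 live cells
_____X__
X___XX__
__XXX___
_X_XX_X_
__XX____
Generation 2: 17 live cells
____XX__
X___XX__
_XXXX___
_X_XXXX_
__XXX___

Cell (4,7) at generation 2: 0 -> dead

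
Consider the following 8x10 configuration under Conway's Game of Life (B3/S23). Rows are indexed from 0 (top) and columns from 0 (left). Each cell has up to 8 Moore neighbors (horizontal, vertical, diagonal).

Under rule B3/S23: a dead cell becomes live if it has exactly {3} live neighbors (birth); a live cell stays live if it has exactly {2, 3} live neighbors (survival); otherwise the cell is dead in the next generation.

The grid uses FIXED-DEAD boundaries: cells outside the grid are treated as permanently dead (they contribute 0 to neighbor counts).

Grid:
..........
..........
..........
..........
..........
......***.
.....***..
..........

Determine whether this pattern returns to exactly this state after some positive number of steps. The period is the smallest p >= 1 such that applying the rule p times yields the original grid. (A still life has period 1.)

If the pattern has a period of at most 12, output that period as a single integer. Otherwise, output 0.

Simulating and comparing each generation to the original:
Gen 0 (original, given above): 6 live cells
Gen 1: 6 live cells, differs from original
Gen 2: 6 live cells, MATCHES original -> period = 2

Answer: 2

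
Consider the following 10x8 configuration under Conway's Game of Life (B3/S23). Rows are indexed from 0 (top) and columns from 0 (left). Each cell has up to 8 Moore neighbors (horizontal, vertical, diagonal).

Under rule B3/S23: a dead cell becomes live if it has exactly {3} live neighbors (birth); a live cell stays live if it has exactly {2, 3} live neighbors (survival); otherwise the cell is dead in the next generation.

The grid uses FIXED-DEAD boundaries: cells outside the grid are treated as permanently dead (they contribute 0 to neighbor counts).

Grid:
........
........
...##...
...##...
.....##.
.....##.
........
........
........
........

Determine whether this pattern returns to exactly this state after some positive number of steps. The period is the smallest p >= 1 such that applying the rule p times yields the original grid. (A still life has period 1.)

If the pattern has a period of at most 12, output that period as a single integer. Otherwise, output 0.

Answer: 2

Derivation:
Simulating and comparing each generation to the original:
Gen 0 (original, given above): 8 live cells
Gen 1: 6 live cells, differs from original
Gen 2: 8 live cells, MATCHES original -> period = 2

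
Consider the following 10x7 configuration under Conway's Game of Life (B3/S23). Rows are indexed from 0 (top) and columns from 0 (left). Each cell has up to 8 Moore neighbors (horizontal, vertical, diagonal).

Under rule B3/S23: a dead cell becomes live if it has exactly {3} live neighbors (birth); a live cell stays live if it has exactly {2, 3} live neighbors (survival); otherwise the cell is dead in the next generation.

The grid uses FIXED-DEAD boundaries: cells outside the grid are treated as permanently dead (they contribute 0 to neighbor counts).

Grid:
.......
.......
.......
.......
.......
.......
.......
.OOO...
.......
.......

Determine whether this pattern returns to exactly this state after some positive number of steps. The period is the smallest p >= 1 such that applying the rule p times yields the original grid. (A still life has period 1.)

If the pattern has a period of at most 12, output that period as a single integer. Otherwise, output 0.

Simulating and comparing each generation to the original:
Gen 0 (original, given above): 3 live cells
Gen 1: 3 live cells, differs from original
Gen 2: 3 live cells, MATCHES original -> period = 2

Answer: 2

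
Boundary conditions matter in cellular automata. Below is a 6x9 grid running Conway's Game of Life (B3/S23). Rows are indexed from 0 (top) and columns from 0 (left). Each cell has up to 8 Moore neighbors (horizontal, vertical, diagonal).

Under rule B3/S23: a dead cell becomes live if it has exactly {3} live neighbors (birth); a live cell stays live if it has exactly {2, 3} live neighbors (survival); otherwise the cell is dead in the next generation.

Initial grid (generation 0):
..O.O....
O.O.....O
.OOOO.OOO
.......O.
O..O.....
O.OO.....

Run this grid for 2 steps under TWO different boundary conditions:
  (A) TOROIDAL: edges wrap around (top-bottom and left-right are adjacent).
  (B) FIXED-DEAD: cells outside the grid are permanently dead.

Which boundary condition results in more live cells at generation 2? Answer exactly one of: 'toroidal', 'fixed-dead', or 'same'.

Under TOROIDAL boundary, generation 2:
O...OO..O
....OO.OO
..OO..O..
....OOOOO
....OO.OO
........O
Population = 21

Under FIXED-DEAD boundary, generation 2:
....O....
.O..OO.O.
.OOO..O.O
O...OOO.O
O...O..O.
.O.O.....
Population = 20

Comparison: toroidal=21, fixed-dead=20 -> toroidal

Answer: toroidal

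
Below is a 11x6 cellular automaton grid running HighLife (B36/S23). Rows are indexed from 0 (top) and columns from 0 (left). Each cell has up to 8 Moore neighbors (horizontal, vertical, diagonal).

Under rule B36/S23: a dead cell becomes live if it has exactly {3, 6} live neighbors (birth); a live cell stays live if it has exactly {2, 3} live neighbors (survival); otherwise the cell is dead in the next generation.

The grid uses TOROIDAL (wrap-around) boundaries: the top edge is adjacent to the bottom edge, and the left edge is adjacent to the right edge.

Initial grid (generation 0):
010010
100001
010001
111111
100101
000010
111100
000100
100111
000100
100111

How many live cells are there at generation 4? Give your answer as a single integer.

Answer: 28

Derivation:
Simulating step by step:
Generation 0 (given above): 30 live cells
Generation 1: 23 live cells
010101
010011
000100
000100
000010
000010
011110
000000
001101
001001
101101
Generation 2: 25 live cells
110110
000101
001100
000110
000110
001011
001110
010000
001110
000001
000101
Generation 3: 23 live cells
100100
110001
001000
000000
001000
001001
011011
010100
001110
001001
001101
Generation 4: 28 live cells
000100
111001
110000
000000
000000
101011
010011
111001
010010
010101
111101
Population at generation 4: 28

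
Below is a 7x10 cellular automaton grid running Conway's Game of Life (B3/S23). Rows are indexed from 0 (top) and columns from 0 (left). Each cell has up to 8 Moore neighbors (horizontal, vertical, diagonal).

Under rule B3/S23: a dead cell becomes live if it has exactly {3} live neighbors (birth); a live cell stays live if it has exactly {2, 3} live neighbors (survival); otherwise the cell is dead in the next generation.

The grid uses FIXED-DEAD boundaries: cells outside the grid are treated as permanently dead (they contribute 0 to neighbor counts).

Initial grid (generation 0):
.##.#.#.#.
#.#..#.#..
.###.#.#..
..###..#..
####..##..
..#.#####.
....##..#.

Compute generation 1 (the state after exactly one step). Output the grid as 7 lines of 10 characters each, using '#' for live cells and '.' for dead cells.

Simulating step by step:
Generation 0 (given above): 33 live cells
Generation 1: 22 live cells
(generation 1 grid is the final answer)

Answer: .###.###..
#....#.##.
.....#.##.
#....#.##.
..........
..#.....#.
...##...#.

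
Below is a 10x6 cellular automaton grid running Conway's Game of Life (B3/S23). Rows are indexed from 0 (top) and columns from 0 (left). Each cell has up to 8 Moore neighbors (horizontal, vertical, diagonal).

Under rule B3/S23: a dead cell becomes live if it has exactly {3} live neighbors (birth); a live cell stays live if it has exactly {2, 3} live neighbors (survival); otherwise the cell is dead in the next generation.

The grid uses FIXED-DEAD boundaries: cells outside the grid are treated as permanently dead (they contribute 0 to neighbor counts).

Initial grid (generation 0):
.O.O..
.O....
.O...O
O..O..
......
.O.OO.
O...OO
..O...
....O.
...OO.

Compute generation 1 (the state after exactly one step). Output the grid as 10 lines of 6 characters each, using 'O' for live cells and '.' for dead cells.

Answer: ..O...
OO....
OOO...
......
..OOO.
...OOO
.OO.OO
...OOO
....O.
...OO.

Derivation:
Simulating step by step:
Generation 0 (given above): 17 live cells
Generation 1: 22 live cells
(generation 1 grid is the final answer)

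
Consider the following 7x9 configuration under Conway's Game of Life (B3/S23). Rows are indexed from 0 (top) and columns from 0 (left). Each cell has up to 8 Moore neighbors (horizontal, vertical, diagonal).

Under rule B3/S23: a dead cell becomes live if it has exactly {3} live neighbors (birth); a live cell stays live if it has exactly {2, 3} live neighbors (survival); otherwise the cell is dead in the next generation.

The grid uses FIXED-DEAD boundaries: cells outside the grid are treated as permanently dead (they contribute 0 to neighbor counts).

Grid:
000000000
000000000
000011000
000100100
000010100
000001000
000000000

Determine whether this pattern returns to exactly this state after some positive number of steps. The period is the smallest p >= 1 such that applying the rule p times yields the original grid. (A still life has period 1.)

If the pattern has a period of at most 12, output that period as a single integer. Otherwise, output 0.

Simulating and comparing each generation to the original:
Gen 0 (original, given above): 7 live cells
Gen 1: 7 live cells, MATCHES original -> period = 1

Answer: 1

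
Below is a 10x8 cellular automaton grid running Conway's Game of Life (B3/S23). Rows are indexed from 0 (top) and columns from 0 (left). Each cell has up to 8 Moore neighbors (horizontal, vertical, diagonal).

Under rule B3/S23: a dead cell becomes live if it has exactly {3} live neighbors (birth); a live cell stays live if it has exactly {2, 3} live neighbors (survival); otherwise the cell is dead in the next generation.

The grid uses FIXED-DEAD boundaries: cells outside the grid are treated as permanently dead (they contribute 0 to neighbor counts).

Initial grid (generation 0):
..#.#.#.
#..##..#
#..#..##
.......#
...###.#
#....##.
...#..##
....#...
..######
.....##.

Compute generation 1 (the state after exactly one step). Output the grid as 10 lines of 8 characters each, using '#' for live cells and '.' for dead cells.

Simulating step by step:
Generation 0 (given above): 31 live cells
Generation 1: 25 live cells
(generation 1 grid is the final answer)

Answer: ....##..
.##.#..#
...##.##
...#.#.#
....##.#
...#....
....#.##
..#.....
...#...#
...#...#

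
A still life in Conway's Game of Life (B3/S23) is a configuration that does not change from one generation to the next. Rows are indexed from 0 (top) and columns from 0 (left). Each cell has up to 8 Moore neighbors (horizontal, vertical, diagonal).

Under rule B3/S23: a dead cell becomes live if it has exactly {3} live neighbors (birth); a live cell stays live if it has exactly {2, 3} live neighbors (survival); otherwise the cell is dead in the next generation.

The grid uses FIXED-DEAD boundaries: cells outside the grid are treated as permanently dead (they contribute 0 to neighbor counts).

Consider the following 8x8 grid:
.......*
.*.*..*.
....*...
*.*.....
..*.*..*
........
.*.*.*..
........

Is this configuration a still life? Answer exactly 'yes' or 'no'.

Compute generation 1 and compare to generation 0 (given above):
Generation 1:
........
........
.***....
.*......
.*.*....
..***...
........
........
Cell (0,7) differs: gen0=1 vs gen1=0 -> NOT a still life.

Answer: no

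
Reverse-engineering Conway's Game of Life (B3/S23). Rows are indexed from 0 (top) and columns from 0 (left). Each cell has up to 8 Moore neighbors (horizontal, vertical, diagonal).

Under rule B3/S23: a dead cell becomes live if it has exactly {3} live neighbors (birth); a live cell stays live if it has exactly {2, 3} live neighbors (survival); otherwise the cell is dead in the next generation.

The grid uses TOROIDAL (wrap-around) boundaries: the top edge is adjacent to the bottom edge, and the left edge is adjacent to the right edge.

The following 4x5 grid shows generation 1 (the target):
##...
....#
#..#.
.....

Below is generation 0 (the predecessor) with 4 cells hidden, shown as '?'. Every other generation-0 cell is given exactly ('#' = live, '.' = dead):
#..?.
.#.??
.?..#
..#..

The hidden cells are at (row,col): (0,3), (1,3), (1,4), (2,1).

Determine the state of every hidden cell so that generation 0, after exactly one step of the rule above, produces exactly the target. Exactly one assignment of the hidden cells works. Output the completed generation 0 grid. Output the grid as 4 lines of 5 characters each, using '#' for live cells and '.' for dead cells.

Answer: #....
.#..#
....#
..#..

Derivation:
Hidden generation-0 cells (in order): (0,3), (1,3), (1,4), (2,1).
A hidden cell only influences target cells in its own 3x3 neighborhood. Try each of the 2^4 = 16 assignments, step the completed generation 0 forward once under B3/S23, and compare with the target:
  (0,3)=. (1,3)=. (1,4)=. (2,1)=. -> step gives (0,0)='.' but target has '#' -> reject
  (0,3)=. (1,3)=. (1,4)=. (2,1)=# -> step gives (0,0)='.' but target has '#' -> reject
  (0,3)=. (1,3)=. (1,4)=# (2,1)=. -> step reproduces the target at every cell -> ACCEPT
  (0,3)=. (1,3)=. (1,4)=# (2,1)=# -> step gives (1,1)='#' but target has '.' -> reject
  (0,3)=. (1,3)=# (1,4)=. (2,1)=. -> step gives (0,0)='.' but target has '#' -> reject
  (0,3)=. (1,3)=# (1,4)=. (2,1)=# -> step gives (0,0)='.' but target has '#' -> reject
  (0,3)=. (1,3)=# (1,4)=# (2,1)=. -> step gives (0,2)='#' but target has '.' -> reject
  (0,3)=. (1,3)=# (1,4)=# (2,1)=# -> step gives (0,2)='#' but target has '.' -> reject
  (0,3)=# (1,3)=. (1,4)=. (2,1)=. -> step gives (0,0)='.' but target has '#' -> reject
  (0,3)=# (1,3)=. (1,4)=. (2,1)=# -> step gives (0,0)='.' but target has '#' -> reject
  (0,3)=# (1,3)=. (1,4)=# (2,1)=. -> step gives (0,2)='#' but target has '.' -> reject
  (0,3)=# (1,3)=. (1,4)=# (2,1)=# -> step gives (0,2)='#' but target has '.' -> reject
  (0,3)=# (1,3)=# (1,4)=. (2,1)=. -> step gives (0,0)='.' but target has '#' -> reject
  (0,3)=# (1,3)=# (1,4)=. (2,1)=# -> step gives (0,0)='.' but target has '#' -> reject
  (0,3)=# (1,3)=# (1,4)=# (2,1)=. -> step gives (0,3)='#' but target has '.' -> reject
  (0,3)=# (1,3)=# (1,4)=# (2,1)=# -> step gives (0,3)='#' but target has '.' -> reject
Unique solution: (0,3)=dead, (1,3)=dead, (1,4)=live, (2,1)=dead.
Check: live-neighbor counts of every cell in the completed generation 0:
23222
41122
32231
22022
Applying B3/S23 to generation 0 with these counts gives:
##...
....#
#..#.
.....
which matches the target exactly.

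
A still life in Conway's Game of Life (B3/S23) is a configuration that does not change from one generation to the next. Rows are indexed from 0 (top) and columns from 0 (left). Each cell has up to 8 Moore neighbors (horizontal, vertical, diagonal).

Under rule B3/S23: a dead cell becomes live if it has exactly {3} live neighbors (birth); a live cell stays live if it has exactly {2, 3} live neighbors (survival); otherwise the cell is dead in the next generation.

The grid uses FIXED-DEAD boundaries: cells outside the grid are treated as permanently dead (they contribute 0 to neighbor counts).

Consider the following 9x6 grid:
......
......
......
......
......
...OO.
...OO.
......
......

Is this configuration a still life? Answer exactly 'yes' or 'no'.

Compute generation 1 and compare to generation 0 (given above):
Generation 1:
......
......
......
......
......
...OO.
...OO.
......
......
The grids are IDENTICAL -> still life.

Answer: yes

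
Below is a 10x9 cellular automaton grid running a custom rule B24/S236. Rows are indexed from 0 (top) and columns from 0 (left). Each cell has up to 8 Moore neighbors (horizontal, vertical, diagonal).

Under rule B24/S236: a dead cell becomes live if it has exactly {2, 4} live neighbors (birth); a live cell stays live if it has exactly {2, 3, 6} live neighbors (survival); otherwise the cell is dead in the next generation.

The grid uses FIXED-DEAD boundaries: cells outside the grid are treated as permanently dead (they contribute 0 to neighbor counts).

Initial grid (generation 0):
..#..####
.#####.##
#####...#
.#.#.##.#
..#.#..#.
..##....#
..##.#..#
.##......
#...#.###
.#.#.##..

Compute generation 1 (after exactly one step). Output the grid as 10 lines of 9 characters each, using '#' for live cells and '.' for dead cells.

Answer: ..####..#
..##.....
#..##.#.#
.....####
....#..#.
....###.#
.#.....#.
####...#.
###.####.
#.#..####

Derivation:
Simulating step by step:
Generation 0 (given above): 44 live cells
Generation 1: 42 live cells
(generation 1 grid is the final answer)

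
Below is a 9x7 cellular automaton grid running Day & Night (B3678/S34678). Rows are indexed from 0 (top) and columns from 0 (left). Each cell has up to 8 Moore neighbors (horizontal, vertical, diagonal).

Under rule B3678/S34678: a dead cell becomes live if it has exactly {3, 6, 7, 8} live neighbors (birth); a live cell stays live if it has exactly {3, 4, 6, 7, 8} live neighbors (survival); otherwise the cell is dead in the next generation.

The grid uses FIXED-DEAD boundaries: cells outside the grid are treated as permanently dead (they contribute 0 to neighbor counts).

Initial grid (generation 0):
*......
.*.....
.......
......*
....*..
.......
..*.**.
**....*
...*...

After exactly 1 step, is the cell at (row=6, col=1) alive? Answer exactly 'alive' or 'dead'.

Simulating step by step:
Generation 0 (given above): 11 live cells
Generation 1: 8 live cells
.......
.......
.......
.......
.......
...***.
.*.....
..****.
.......

Cell (6,1) at generation 1: 1 -> alive

Answer: alive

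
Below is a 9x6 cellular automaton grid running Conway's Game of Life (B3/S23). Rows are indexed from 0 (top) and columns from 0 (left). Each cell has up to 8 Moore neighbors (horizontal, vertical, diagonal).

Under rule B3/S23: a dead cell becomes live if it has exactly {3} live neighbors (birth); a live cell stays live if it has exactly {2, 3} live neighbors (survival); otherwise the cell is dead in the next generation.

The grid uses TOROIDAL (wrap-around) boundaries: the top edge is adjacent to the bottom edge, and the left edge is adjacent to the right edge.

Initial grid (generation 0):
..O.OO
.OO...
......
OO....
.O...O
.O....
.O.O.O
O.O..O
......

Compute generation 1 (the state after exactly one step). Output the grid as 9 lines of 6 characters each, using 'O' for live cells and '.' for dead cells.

Simulating step by step:
Generation 0 (given above): 16 live cells
Generation 1: 26 live cells
(generation 1 grid is the final answer)

Answer: .OOO..
.OOO..
O.O...
OO....
.OO...
.O..O.
.O..OO
OOO.OO
OO.OO.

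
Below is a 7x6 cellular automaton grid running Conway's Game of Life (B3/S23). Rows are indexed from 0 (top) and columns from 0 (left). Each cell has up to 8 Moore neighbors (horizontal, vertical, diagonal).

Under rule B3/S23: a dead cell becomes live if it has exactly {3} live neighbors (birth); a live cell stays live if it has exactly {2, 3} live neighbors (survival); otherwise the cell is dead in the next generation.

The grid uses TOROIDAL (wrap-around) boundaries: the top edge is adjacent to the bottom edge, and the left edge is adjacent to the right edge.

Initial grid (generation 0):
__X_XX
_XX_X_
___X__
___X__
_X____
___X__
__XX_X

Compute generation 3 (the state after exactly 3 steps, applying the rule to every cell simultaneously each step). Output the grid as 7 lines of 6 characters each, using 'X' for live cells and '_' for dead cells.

Simulating step by step:
Generation 0 (given above): 13 live cells
Generation 1: 14 live cells
X____X
_XX_XX
___XX_
__X___
__X___
___XX_
__X__X
Generation 2: 15 live cells
__XX__
_XX___
_X__XX
__X___
__X___
__XXX_
X__X_X
Generation 3: 20 live cells
(generation 3 grid is the final answer)

Answer: X__XX_
XX__X_
XX_X__
_XXX__
_XX___
_XX_XX
_X___X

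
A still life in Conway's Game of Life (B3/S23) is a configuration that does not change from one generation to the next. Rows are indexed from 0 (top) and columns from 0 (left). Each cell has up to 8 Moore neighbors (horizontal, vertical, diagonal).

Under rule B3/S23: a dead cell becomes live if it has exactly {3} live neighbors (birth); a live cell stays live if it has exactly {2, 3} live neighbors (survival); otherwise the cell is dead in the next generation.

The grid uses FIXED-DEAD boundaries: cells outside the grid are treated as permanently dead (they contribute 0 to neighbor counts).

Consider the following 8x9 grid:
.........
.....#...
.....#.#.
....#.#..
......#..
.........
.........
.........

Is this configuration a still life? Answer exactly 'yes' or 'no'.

Compute generation 1 and compare to generation 0 (given above):
Generation 1:
.........
......#..
....##...
......##.
.....#...
.........
.........
.........
Cell (1,5) differs: gen0=1 vs gen1=0 -> NOT a still life.

Answer: no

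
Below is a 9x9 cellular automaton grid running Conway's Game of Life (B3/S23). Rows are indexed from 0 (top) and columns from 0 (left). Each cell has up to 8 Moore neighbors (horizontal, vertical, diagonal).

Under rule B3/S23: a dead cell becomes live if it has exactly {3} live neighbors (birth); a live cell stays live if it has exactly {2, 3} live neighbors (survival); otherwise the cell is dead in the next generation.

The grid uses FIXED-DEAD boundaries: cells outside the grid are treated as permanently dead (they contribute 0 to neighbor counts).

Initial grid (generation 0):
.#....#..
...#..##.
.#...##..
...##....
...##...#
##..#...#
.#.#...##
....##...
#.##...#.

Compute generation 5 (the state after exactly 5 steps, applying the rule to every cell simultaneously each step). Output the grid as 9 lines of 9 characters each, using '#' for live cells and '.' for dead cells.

Simulating step by step:
Generation 0 (given above): 27 live cells
Generation 1: 31 live cells
......##.
..#....#.
..##.###.
..##.....
..#..#...
##..#...#
####.#.##
.#..#.###
...##....
Generation 2: 30 live cells
......##.
..##.#..#
.#..#.##.
.#...#...
..#.#....
#...#####
...#.#...
##....#.#
...###.#.
Generation 3: 35 live cells
......##.
..####..#
.#.##.##.
.######..
.#.##..#.
......##.
##......#
..##..##.
....####.
Generation 4: 31 live cells
...#####.
..#.....#
.#.....#.
##.......
.#.....#.
###...###
.##.....#
.####...#
...###.#.
Generation 5: 28 live cells
(generation 5 grid is the final answer)

Answer: ...#####.
..####..#
###......
###......
......###
#.....#.#
........#
.#...#.##
.....#...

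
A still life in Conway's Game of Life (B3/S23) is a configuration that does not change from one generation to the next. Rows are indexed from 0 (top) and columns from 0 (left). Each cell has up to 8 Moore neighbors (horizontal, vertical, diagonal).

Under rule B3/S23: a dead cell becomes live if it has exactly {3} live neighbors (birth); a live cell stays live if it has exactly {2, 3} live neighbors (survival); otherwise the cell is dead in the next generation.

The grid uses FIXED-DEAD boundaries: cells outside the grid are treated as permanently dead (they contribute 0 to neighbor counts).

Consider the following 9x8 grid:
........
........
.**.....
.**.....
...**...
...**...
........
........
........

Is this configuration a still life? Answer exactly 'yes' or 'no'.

Answer: no

Derivation:
Compute generation 1 and compare to generation 0 (given above):
Generation 1:
........
........
.**.....
.*......
....*...
...**...
........
........
........
Cell (3,2) differs: gen0=1 vs gen1=0 -> NOT a still life.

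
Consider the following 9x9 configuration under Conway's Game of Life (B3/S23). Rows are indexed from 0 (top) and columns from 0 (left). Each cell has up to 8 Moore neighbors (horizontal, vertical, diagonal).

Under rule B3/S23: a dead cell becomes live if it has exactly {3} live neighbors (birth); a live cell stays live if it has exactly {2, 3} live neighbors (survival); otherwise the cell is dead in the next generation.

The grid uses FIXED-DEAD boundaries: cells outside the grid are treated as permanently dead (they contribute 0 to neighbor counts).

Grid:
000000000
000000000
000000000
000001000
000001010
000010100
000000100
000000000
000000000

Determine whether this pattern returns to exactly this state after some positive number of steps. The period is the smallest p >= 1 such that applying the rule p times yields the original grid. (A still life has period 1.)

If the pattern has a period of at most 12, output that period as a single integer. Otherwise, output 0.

Simulating and comparing each generation to the original:
Gen 0 (original, given above): 6 live cells
Gen 1: 6 live cells, differs from original
Gen 2: 6 live cells, MATCHES original -> period = 2

Answer: 2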